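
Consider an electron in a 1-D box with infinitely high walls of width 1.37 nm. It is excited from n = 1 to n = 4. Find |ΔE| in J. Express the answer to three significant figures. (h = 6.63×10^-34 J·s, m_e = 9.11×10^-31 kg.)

|ΔE| = 4.82×10^-19 J

E_1 = h²/(8m_eL²) = 3.213×10^-20 J.
|ΔE| = |1² − 4²|·E_1 = 15·3.213×10^-20 J = 4.82×10^-19 J.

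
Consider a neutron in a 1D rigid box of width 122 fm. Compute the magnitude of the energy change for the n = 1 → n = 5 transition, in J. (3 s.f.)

|ΔE| = 5.28×10^-14 J

E_1 = h²/(8m_nL²) = 2.201×10^-15 J.
|ΔE| = |1² − 5²|·E_1 = 24·2.201×10^-15 J = 5.28×10^-14 J.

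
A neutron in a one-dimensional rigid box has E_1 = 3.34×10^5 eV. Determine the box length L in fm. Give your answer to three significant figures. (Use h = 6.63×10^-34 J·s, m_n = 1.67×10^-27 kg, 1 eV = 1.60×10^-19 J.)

L = 24.8 fm

From E_n = n²h²/(8m_nL²), L = n·h/√(8m_nE_n).
E_1 = 3.34×10^5 eV = 5.344×10^-14 J, so L = 1·6.63×10^-34/√(8·1.67×10^-27·5.344×10^-14) = 2.48×10^-14 m = 24.8 fm.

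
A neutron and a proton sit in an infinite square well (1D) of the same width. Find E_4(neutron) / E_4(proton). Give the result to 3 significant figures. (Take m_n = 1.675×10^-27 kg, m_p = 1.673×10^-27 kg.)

0.999

E_n ∝ 1/m at fixed n and L, so the ratio is m_p/m_n = 1.673×10^-27/1.675×10^-27 = 0.999.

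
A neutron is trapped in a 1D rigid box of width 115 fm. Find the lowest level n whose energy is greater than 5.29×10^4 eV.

n = 2

E_1 = h²/(8m_nL²) = 2.477×10^-15 J = 1.546×10^4 eV.
Need n² > 5.29×10^4/1.546×10^4 = 3.422, i.e. n > 1.850.
The smallest integer satisfying this is n = 2.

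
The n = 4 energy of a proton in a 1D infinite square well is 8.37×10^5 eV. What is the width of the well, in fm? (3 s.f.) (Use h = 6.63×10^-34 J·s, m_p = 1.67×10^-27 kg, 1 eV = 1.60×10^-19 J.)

L = 62.7 fm

From E_n = n²h²/(8m_pL²), L = n·h/√(8m_pE_n).
E_4 = 8.37×10^5 eV = 1.339×10^-13 J, so L = 4·6.63×10^-34/√(8·1.67×10^-27·1.339×10^-13) = 6.27×10^-14 m = 62.7 fm.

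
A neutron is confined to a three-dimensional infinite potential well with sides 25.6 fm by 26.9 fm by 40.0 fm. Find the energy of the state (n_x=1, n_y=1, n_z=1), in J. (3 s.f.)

E = 1.16×10^-13 J

For a 3D rectangular well E = (h²/8m_n)·Σ n_i²/L_i² = (6.626×10^-34)²/(8·1.675×10^-27) · [1²/(25.6 fm)² + 1²/(26.9 fm)² + 1²/(40.0 fm)²].
Evaluating gives E = 1.16×10^-13 J.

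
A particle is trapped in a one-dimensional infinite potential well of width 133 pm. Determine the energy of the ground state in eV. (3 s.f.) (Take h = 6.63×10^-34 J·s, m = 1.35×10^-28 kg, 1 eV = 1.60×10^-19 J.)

E_1 = 0.144 eV

For an infinite well E_n = n²h²/(8mL²), so E_1 = h²/(8mL²) = (6.63×10^-34)²/(8·1.35×10^-28·(1.33×10^-10 m)²) = 2.301×10^-20 J.
Converting, E_1 = 2.301×10^-20 J / (1.60×10^-19 J/eV) = 0.144 eV.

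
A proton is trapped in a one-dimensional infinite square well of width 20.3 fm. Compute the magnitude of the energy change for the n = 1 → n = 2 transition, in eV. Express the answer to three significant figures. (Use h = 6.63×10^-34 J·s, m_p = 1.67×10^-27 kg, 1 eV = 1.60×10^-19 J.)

|ΔE| = 1.50×10^6 eV

E_1 = h²/(8m_pL²) = 7.984×10^-14 J.
|ΔE| = |1² − 2²|·E_1 = 3·7.984×10^-14 J = 2.395×10^-13 J = 1.50×10^6 eV.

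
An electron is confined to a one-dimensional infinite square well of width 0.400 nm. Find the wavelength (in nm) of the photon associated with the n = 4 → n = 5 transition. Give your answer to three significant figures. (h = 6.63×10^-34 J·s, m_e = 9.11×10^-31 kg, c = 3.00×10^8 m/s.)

λ = 58.6 nm

E_1 = h²/(8m_eL²) = 3.770×10^-19 J, so ΔE = (5² − 4²)E_1 = 3.393×10^-18 J.
λ = hc/ΔE = (6.63×10^-34·3.00×10^8)/3.393×10^-18 = 5.86×10^-8 m = 58.6 nm.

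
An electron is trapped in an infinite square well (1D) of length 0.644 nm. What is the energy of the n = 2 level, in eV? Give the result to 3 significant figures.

E_2 = 3.63 eV

For an infinite well E_n = n²h²/(8m_eL²), so E_1 = h²/(8m_eL²) = (6.626×10^-34)²/(8·9.109×10^-31·(6.44×10^-10 m)²) = 1.453×10^-19 J.
Then E_2 = 2²·E_1 = 4·1.453×10^-19 J = 5.812×10^-19 J.
Converting, E_2 = 5.812×10^-19 J / (1.602×10^-19 J/eV) = 3.63 eV.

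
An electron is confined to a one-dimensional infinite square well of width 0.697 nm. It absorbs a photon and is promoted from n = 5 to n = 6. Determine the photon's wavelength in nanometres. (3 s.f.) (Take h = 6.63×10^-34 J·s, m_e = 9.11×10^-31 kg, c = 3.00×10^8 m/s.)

E_1 = h²/(8m_eL²) = 1.242×10^-19 J, so ΔE = (6² − 5²)E_1 = 1.366×10^-18 J.
λ = hc/ΔE = (6.63×10^-34·3.00×10^8)/1.366×10^-18 = 1.46×10^-7 m = 146 nm.

λ = 146 nm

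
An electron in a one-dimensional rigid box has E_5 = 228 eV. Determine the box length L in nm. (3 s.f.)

L = 0.203 nm

From E_n = n²h²/(8m_eL²), L = n·h/√(8m_eE_n).
E_5 = 228 eV = 3.653×10^-17 J, so L = 5·6.626×10^-34/√(8·9.109×10^-31·3.653×10^-17) = 2.03×10^-10 m = 0.203 nm.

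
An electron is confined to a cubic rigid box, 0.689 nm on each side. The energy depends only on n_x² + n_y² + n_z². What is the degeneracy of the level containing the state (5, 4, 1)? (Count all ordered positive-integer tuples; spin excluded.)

degeneracy = 6

The level has n_x² + n_y² + n_z² = 42. The ordered positive-integer solutions are (1, 4, 5), (1, 5, 4), (4, 1, 5), (4, 5, 1), (5, 1, 4), (5, 4, 1).
That gives 6 states.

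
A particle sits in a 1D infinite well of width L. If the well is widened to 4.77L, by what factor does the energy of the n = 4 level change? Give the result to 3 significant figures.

E_n ∝ 1/L², so the energy scales by 1/4.77² = 0.0440.

0.0440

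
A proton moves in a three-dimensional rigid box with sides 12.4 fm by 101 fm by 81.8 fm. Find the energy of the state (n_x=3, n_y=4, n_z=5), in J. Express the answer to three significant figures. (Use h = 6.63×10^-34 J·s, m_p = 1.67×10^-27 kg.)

For a 3D rectangular well E = (h²/8m_p)·Σ n_i²/L_i² = (6.63×10^-34)²/(8·1.67×10^-27) · [3²/(12.4 fm)² + 4²/(101 fm)² + 5²/(81.8 fm)²].
Evaluating gives E = 2.10×10^-12 J.

E = 2.10×10^-12 J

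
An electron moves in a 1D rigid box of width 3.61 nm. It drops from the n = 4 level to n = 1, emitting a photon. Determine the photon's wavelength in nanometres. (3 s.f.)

E_1 = h²/(8m_eL²) = 4.623×10^-21 J, so ΔE = (4² − 1²)E_1 = 6.935×10^-20 J.
λ = hc/ΔE = (6.626×10^-34·2.998×10^8)/6.935×10^-20 = 2.86×10^-6 m = 2.86×10^3 nm.

λ = 2.86×10^3 nm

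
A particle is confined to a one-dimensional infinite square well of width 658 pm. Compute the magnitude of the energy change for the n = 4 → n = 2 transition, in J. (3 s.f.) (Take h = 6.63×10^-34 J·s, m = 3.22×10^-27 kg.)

E_1 = h²/(8mL²) = 3.941×10^-23 J.
|ΔE| = |4² − 2²|·E_1 = 12·3.941×10^-23 J = 4.73×10^-22 J.

|ΔE| = 4.73×10^-22 J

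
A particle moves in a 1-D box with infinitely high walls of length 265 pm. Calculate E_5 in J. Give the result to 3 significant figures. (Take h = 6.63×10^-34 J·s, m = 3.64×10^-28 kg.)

For an infinite well E_n = n²h²/(8mL²), so E_1 = h²/(8mL²) = (6.63×10^-34)²/(8·3.64×10^-28·(2.65×10^-10 m)²) = 2.150×10^-21 J.
Then E_5 = 5²·E_1 = 25·2.150×10^-21 J = 5.37×10^-20 J.

E_5 = 5.37×10^-20 J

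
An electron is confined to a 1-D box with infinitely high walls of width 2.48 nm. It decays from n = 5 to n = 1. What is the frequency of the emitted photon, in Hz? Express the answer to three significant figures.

E_1 = h²/(8m_eL²) = 9.796×10^-21 J and ΔE = (5² − 1²)E_1 = 2.351×10^-19 J.
f = ΔE/h = 2.351×10^-19/6.626×10^-34 = 3.55×10^14 Hz.

f = 3.55×10^14 Hz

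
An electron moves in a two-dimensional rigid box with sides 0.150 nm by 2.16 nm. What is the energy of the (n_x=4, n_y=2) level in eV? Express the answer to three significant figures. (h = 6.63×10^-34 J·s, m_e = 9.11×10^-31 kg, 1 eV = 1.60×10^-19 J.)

E = 268 eV

For a 2D rectangular well E = (h²/8m_e)·Σ n_i²/L_i² = (6.63×10^-34)²/(8·9.11×10^-31) · [4²/(0.150 nm)² + 2²/(2.16 nm)²].
Evaluating gives E = 4.294×10^-17 J = 268 eV.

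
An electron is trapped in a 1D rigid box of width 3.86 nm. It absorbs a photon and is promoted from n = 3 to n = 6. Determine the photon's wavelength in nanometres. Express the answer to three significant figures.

λ = 1.82×10^3 nm

E_1 = h²/(8m_eL²) = 4.044×10^-21 J, so ΔE = (6² − 3²)E_1 = 1.092×10^-19 J.
λ = hc/ΔE = (6.626×10^-34·2.998×10^8)/1.092×10^-19 = 1.82×10^-6 m = 1.82×10^3 nm.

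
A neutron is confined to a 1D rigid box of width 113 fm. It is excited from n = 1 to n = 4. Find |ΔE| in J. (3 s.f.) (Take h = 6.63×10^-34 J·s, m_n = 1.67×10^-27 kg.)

E_1 = h²/(8m_nL²) = 2.577×10^-15 J.
|ΔE| = |1² − 4²|·E_1 = 15·2.577×10^-15 J = 3.87×10^-14 J.

|ΔE| = 3.87×10^-14 J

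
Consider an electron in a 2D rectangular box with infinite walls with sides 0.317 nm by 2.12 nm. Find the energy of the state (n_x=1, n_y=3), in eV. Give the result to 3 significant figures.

E = 4.50 eV

For a 2D rectangular well E = (h²/8m_e)·Σ n_i²/L_i² = (6.626×10^-34)²/(8·9.109×10^-31) · [1²/(0.317 nm)² + 3²/(2.12 nm)²].
Evaluating gives E = 7.202×10^-19 J = 4.50 eV.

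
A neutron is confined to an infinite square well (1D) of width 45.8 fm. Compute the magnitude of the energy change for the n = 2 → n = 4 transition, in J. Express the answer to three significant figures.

E_1 = h²/(8m_nL²) = 1.562×10^-14 J.
|ΔE| = |2² − 4²|·E_1 = 12·1.562×10^-14 J = 1.87×10^-13 J.

|ΔE| = 1.87×10^-13 J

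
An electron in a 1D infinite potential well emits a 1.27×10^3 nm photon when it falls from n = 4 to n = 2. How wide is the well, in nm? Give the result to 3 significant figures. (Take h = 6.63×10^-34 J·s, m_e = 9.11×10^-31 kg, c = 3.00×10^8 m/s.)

L = 2.15 nm

The photon carries ΔE = hc/λ = 6.63×10^-34·3.00×10^8/1.27×10^-6 m = 1.566×10^-19 J.
Since ΔE = (4² − 2²)E_1, E_1 = 1.305×10^-20 J, and L = h/√(8m_eE_1) = 2.15×10^-9 m = 2.15 nm.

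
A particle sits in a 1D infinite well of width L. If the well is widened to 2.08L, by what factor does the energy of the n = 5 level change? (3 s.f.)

0.231

E_n ∝ 1/L², so the energy scales by 1/2.08² = 0.231.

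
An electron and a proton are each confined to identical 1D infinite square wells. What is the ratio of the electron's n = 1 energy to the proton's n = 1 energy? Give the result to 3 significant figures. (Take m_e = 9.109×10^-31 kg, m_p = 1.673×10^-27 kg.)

E_n ∝ 1/m at fixed n and L, so the ratio is m_p/m_e = 1.673×10^-27/9.109×10^-31 = 1.84×10^3.

1.84×10^3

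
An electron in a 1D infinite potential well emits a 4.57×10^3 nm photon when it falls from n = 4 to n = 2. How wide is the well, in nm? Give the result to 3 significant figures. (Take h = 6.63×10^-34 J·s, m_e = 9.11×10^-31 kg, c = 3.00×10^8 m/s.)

The photon carries ΔE = hc/λ = 6.63×10^-34·3.00×10^8/4.57×10^-6 m = 4.352×10^-20 J.
Since ΔE = (4² − 2²)E_1, E_1 = 3.627×10^-21 J, and L = h/√(8m_eE_1) = 4.08×10^-9 m = 4.08 nm.

L = 4.08 nm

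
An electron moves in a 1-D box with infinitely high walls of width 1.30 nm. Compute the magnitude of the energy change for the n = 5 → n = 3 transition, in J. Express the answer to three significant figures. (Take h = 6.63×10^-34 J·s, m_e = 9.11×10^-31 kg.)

E_1 = h²/(8m_eL²) = 3.569×10^-20 J.
|ΔE| = |5² − 3²|·E_1 = 16·3.569×10^-20 J = 5.71×10^-19 J.

|ΔE| = 5.71×10^-19 J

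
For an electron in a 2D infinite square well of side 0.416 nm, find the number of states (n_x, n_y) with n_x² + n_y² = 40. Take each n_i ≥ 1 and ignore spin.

degeneracy = 2

The level has n_x² + n_y² = 40. The ordered positive-integer solutions are (2, 6), (6, 2).
That gives 2 states.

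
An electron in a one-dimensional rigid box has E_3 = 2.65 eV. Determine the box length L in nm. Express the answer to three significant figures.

From E_n = n²h²/(8m_eL²), L = n·h/√(8m_eE_n).
E_3 = 2.65 eV = 4.245×10^-19 J, so L = 3·6.626×10^-34/√(8·9.109×10^-31·4.245×10^-19) = 1.13×10^-9 m = 1.13 nm.

L = 1.13 nm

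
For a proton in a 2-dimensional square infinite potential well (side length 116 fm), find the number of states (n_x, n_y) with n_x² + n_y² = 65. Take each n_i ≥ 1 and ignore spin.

The level has n_x² + n_y² = 65. The ordered positive-integer solutions are (1, 8), (4, 7), (7, 4), (8, 1).
That gives 4 states.

degeneracy = 4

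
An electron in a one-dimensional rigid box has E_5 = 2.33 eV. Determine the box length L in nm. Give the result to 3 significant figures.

From E_n = n²h²/(8m_eL²), L = n·h/√(8m_eE_n).
E_5 = 2.33 eV = 3.733×10^-19 J, so L = 5·6.626×10^-34/√(8·9.109×10^-31·3.733×10^-19) = 2.01×10^-9 m = 2.01 nm.

L = 2.01 nm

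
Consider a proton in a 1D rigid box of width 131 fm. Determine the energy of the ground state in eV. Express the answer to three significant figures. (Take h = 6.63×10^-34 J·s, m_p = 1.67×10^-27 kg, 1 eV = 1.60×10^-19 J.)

E_1 = 1.20×10^4 eV

For an infinite well E_n = n²h²/(8m_pL²), so E_1 = h²/(8m_pL²) = (6.63×10^-34)²/(8·1.67×10^-27·(1.31×10^-13 m)²) = 1.917×10^-15 J.
Converting, E_1 = 1.917×10^-15 J / (1.60×10^-19 J/eV) = 1.20×10^4 eV.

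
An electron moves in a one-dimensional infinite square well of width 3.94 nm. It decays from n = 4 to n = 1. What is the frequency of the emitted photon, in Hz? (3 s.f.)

E_1 = h²/(8m_eL²) = 3.881×10^-21 J and ΔE = (4² − 1²)E_1 = 5.822×10^-20 J.
f = ΔE/h = 5.822×10^-20/6.626×10^-34 = 8.79×10^13 Hz.

f = 8.79×10^13 Hz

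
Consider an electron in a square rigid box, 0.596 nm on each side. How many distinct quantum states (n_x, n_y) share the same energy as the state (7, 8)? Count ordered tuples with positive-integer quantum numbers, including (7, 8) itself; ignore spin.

The level has n_x² + n_y² = 113. The ordered positive-integer solutions are (7, 8), (8, 7).
That gives 2 states.

degeneracy = 2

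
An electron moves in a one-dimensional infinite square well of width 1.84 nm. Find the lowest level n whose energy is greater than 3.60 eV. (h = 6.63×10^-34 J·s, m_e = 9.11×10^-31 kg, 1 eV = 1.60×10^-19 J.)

n = 6

E_1 = h²/(8m_eL²) = 1.781×10^-20 J = 0.1113 eV.
Need n² > 3.60/0.1113 = 32.35, i.e. n > 5.688.
The smallest integer satisfying this is n = 6.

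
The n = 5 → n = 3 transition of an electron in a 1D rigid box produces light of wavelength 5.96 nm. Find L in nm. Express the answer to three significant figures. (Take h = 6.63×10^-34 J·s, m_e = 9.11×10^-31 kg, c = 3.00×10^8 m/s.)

L = 0.170 nm

The photon carries ΔE = hc/λ = 6.63×10^-34·3.00×10^8/5.96×10^-9 m = 3.337×10^-17 J.
Since ΔE = (5² − 3²)E_1, E_1 = 2.086×10^-18 J, and L = h/√(8m_eE_1) = 1.70×10^-10 m = 0.170 nm.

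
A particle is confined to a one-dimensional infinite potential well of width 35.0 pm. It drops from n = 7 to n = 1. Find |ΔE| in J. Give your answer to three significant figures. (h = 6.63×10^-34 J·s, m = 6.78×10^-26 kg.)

E_1 = h²/(8mL²) = 6.616×10^-22 J.
|ΔE| = |7² − 1²|·E_1 = 48·6.616×10^-22 J = 3.18×10^-20 J.

|ΔE| = 3.18×10^-20 J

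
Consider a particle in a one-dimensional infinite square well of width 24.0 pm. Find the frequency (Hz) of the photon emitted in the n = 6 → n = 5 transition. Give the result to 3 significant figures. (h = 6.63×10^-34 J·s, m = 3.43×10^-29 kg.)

E_1 = h²/(8mL²) = 2.781×10^-18 J and ΔE = (6² − 5²)E_1 = 3.059×10^-17 J.
f = ΔE/h = 3.059×10^-17/6.63×10^-34 = 4.61×10^16 Hz.

f = 4.61×10^16 Hz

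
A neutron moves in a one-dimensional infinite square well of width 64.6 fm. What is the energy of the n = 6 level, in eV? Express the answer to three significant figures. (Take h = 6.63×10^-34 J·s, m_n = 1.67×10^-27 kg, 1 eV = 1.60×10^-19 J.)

For an infinite well E_n = n²h²/(8m_nL²), so E_1 = h²/(8m_nL²) = (6.63×10^-34)²/(8·1.67×10^-27·(6.46×10^-14 m)²) = 7.884×10^-15 J.
Then E_6 = 6²·E_1 = 36·7.884×10^-15 J = 2.838×10^-13 J.
Converting, E_6 = 2.838×10^-13 J / (1.60×10^-19 J/eV) = 1.77×10^6 eV.

E_6 = 1.77×10^6 eV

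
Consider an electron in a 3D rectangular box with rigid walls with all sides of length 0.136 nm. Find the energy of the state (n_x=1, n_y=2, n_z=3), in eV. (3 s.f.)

E = 285 eV

For a 3D rectangular well E = (h²/8m_e)·Σ n_i²/L_i² = (6.626×10^-34)²/(8·9.109×10^-31) · [1²/(0.136 nm)² + 2²/(0.136 nm)² + 3²/(0.136 nm)²].
Evaluating gives E = 4.560×10^-17 J = 285 eV.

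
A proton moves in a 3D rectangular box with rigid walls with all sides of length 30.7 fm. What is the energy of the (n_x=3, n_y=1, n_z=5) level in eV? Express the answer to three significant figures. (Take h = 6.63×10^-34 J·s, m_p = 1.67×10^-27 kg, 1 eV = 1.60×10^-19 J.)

E = 7.64×10^6 eV

For a 3D rectangular well E = (h²/8m_p)·Σ n_i²/L_i² = (6.63×10^-34)²/(8·1.67×10^-27) · [3²/(30.7 fm)² + 1²/(30.7 fm)² + 5²/(30.7 fm)²].
Evaluating gives E = 1.222×10^-12 J = 7.64×10^6 eV.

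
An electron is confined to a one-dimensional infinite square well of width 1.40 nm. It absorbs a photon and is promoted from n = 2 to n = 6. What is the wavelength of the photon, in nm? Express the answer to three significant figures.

λ = 202 nm

E_1 = h²/(8m_eL²) = 3.074×10^-20 J, so ΔE = (6² − 2²)E_1 = 9.837×10^-19 J.
λ = hc/ΔE = (6.626×10^-34·2.998×10^8)/9.837×10^-19 = 2.02×10^-7 m = 202 nm.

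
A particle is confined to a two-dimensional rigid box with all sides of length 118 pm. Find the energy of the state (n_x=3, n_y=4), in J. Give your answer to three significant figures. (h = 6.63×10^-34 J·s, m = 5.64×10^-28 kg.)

E = 1.75×10^-19 J

For a 2D rectangular well E = (h²/8m)·Σ n_i²/L_i² = (6.63×10^-34)²/(8·5.64×10^-28) · [3²/(118 pm)² + 4²/(118 pm)²].
Evaluating gives E = 1.75×10^-19 J.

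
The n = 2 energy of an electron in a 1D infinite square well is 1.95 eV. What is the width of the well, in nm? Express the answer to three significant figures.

L = 0.878 nm

From E_n = n²h²/(8m_eL²), L = n·h/√(8m_eE_n).
E_2 = 1.95 eV = 3.124×10^-19 J, so L = 2·6.626×10^-34/√(8·9.109×10^-31·3.124×10^-19) = 8.78×10^-10 m = 0.878 nm.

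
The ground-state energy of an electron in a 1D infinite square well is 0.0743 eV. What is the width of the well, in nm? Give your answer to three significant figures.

L = 2.25 nm

From E_n = n²h²/(8m_eL²), L = n·h/√(8m_eE_n).
E_1 = 0.0743 eV = 1.190×10^-20 J, so L = 1·6.626×10^-34/√(8·9.109×10^-31·1.190×10^-20) = 2.25×10^-9 m = 2.25 nm.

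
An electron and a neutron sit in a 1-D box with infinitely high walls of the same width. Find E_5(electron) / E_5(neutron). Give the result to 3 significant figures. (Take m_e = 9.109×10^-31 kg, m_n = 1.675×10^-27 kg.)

E_n ∝ 1/m at fixed n and L, so the ratio is m_n/m_e = 1.675×10^-27/9.109×10^-31 = 1.84×10^3.

1.84×10^3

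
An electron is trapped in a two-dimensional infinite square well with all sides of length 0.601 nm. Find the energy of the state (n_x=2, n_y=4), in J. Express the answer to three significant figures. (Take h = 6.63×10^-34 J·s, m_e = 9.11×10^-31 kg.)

E = 3.34×10^-18 J

For a 2D rectangular well E = (h²/8m_e)·Σ n_i²/L_i² = (6.63×10^-34)²/(8·9.11×10^-31) · [2²/(0.601 nm)² + 4²/(0.601 nm)²].
Evaluating gives E = 3.34×10^-18 J.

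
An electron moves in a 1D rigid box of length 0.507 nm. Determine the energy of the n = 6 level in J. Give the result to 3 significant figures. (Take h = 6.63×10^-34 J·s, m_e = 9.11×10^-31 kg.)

For an infinite well E_n = n²h²/(8m_eL²), so E_1 = h²/(8m_eL²) = (6.63×10^-34)²/(8·9.11×10^-31·(5.07×10^-10 m)²) = 2.346×10^-19 J.
Then E_6 = 6²·E_1 = 36·2.346×10^-19 J = 8.45×10^-18 J.

E_6 = 8.45×10^-18 J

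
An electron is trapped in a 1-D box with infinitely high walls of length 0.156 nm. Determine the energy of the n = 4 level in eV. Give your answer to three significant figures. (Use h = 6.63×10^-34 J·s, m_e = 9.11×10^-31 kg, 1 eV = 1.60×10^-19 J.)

For an infinite well E_n = n²h²/(8m_eL²), so E_1 = h²/(8m_eL²) = (6.63×10^-34)²/(8·9.11×10^-31·(1.56×10^-10 m)²) = 2.478×10^-18 J.
Then E_4 = 4²·E_1 = 16·2.478×10^-18 J = 3.965×10^-17 J.
Converting, E_4 = 3.965×10^-17 J / (1.60×10^-19 J/eV) = 248 eV.

E_4 = 248 eV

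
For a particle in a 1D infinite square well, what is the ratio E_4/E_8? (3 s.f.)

E_n ∝ n², so E_4/E_8 = 4²/8² = 16/64 = 0.250.

0.250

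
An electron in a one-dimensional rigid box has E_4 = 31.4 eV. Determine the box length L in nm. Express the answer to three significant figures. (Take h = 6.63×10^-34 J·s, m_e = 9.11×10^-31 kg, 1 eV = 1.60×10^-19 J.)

L = 0.438 nm

From E_n = n²h²/(8m_eL²), L = n·h/√(8m_eE_n).
E_4 = 31.4 eV = 5.024×10^-18 J, so L = 4·6.63×10^-34/√(8·9.11×10^-31·5.024×10^-18) = 4.38×10^-10 m = 0.438 nm.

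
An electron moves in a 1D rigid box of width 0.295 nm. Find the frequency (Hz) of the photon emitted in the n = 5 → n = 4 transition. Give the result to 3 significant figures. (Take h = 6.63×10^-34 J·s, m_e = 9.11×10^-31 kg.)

E_1 = h²/(8m_eL²) = 6.931×10^-19 J and ΔE = (5² − 4²)E_1 = 6.238×10^-18 J.
f = ΔE/h = 6.238×10^-18/6.63×10^-34 = 9.41×10^15 Hz.

f = 9.41×10^15 Hz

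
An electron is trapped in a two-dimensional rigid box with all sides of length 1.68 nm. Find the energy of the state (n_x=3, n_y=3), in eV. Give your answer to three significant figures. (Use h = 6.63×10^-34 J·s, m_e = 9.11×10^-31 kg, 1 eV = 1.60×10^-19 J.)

E = 2.40 eV

For a 2D rectangular well E = (h²/8m_e)·Σ n_i²/L_i² = (6.63×10^-34)²/(8·9.11×10^-31) · [3²/(1.68 nm)² + 3²/(1.68 nm)²].
Evaluating gives E = 3.847×10^-19 J = 2.40 eV.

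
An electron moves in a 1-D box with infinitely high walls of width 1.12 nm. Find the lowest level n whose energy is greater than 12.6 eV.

E_1 = h²/(8m_eL²) = 4.803×10^-20 J = 0.2998 eV.
Need n² > 12.6/0.2998 = 42.03, i.e. n > 6.483.
The smallest integer satisfying this is n = 7.

n = 7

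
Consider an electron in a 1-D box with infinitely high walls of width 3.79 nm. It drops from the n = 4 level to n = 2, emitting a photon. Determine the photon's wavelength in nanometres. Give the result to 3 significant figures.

λ = 3.95×10^3 nm

E_1 = h²/(8m_eL²) = 4.194×10^-21 J, so ΔE = (4² − 2²)E_1 = 5.033×10^-20 J.
λ = hc/ΔE = (6.626×10^-34·2.998×10^8)/5.033×10^-20 = 3.95×10^-6 m = 3.95×10^3 nm.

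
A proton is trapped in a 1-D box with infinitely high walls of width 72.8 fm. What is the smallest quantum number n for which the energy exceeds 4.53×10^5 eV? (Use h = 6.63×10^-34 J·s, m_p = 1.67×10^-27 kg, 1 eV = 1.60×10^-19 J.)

n = 4

E_1 = h²/(8m_pL²) = 6.208×10^-15 J = 3.880×10^4 eV.
Need n² > 4.53×10^5/3.880×10^4 = 11.68, i.e. n > 3.418.
The smallest integer satisfying this is n = 4.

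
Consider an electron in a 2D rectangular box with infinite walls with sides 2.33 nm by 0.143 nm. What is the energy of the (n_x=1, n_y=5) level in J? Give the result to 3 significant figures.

E = 7.37×10^-17 J

For a 2D rectangular well E = (h²/8m_e)·Σ n_i²/L_i² = (6.626×10^-34)²/(8·9.109×10^-31) · [1²/(2.33 nm)² + 5²/(0.143 nm)²].
Evaluating gives E = 7.37×10^-17 J.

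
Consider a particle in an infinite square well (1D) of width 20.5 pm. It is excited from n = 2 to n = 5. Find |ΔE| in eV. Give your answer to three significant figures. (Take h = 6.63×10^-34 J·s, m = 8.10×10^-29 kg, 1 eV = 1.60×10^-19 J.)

|ΔE| = 212 eV

E_1 = h²/(8mL²) = 1.614×10^-18 J.
|ΔE| = |2² − 5²|·E_1 = 21·1.614×10^-18 J = 3.389×10^-17 J = 212 eV.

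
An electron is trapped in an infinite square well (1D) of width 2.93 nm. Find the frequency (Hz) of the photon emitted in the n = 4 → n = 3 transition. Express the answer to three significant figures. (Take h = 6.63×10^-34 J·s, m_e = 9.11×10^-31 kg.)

E_1 = h²/(8m_eL²) = 7.026×10^-21 J and ΔE = (4² − 3²)E_1 = 4.918×10^-20 J.
f = ΔE/h = 4.918×10^-20/6.63×10^-34 = 7.42×10^13 Hz.

f = 7.42×10^13 Hz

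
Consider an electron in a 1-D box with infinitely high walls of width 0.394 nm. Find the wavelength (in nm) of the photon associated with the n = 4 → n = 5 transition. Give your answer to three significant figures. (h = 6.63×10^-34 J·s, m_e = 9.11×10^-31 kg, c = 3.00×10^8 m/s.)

E_1 = h²/(8m_eL²) = 3.885×10^-19 J, so ΔE = (5² − 4²)E_1 = 3.496×10^-18 J.
λ = hc/ΔE = (6.63×10^-34·3.00×10^8)/3.496×10^-18 = 5.69×10^-8 m = 56.9 nm.

λ = 56.9 nm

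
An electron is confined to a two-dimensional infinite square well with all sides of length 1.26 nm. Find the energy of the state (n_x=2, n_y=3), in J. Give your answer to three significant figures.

E = 4.93×10^-19 J

For a 2D rectangular well E = (h²/8m_e)·Σ n_i²/L_i² = (6.626×10^-34)²/(8·9.109×10^-31) · [2²/(1.26 nm)² + 3²/(1.26 nm)²].
Evaluating gives E = 4.93×10^-19 J.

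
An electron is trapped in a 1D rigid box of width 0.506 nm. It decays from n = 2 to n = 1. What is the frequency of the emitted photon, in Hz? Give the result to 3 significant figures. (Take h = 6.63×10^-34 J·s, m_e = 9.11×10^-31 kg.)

f = 1.07×10^15 Hz

E_1 = h²/(8m_eL²) = 2.356×10^-19 J and ΔE = (2² − 1²)E_1 = 7.068×10^-19 J.
f = ΔE/h = 7.068×10^-19/6.63×10^-34 = 1.07×10^15 Hz.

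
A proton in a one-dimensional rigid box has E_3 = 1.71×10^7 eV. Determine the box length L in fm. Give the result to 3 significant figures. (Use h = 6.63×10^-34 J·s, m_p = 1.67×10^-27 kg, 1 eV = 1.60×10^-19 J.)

L = 10.4 fm

From E_n = n²h²/(8m_pL²), L = n·h/√(8m_pE_n).
E_3 = 1.71×10^7 eV = 2.736×10^-12 J, so L = 3·6.63×10^-34/√(8·1.67×10^-27·2.736×10^-12) = 1.04×10^-14 m = 10.4 fm.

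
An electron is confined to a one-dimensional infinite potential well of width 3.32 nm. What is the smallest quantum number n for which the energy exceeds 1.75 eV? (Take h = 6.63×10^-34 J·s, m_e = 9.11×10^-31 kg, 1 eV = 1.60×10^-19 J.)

E_1 = h²/(8m_eL²) = 5.472×10^-21 J = 0.03420 eV.
Need n² > 1.75/0.03420 = 51.17, i.e. n > 7.153.
The smallest integer satisfying this is n = 8.

n = 8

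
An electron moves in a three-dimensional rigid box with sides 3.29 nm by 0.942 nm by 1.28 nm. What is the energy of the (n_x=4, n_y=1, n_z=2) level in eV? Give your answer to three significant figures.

For a 3D rectangular well E = (h²/8m_e)·Σ n_i²/L_i² = (6.626×10^-34)²/(8·9.109×10^-31) · [4²/(3.29 nm)² + 1²/(0.942 nm)² + 2²/(1.28 nm)²].
Evaluating gives E = 3.040×10^-19 J = 1.90 eV.

E = 1.90 eV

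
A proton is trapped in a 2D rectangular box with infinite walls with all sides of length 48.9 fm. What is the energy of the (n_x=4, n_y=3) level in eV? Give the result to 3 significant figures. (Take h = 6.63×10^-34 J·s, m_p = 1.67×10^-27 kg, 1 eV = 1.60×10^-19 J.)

E = 2.15×10^6 eV

For a 2D rectangular well E = (h²/8m_p)·Σ n_i²/L_i² = (6.63×10^-34)²/(8·1.67×10^-27) · [4²/(48.9 fm)² + 3²/(48.9 fm)²].
Evaluating gives E = 3.440×10^-13 J = 2.15×10^6 eV.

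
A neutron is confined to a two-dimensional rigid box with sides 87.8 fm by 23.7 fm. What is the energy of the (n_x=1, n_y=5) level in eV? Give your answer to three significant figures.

For a 2D rectangular well E = (h²/8m_n)·Σ n_i²/L_i² = (6.626×10^-34)²/(8·1.675×10^-27) · [1²/(87.8 fm)² + 5²/(23.7 fm)²].
Evaluating gives E = 1.463×10^-12 J = 9.13×10^6 eV.

E = 9.13×10^6 eV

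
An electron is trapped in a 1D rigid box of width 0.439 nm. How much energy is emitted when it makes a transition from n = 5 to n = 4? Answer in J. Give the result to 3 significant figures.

E_1 = h²/(8m_eL²) = 3.126×10^-19 J.
|ΔE| = |5² − 4²|·E_1 = 9·3.126×10^-19 J = 2.81×10^-18 J.

|ΔE| = 2.81×10^-18 J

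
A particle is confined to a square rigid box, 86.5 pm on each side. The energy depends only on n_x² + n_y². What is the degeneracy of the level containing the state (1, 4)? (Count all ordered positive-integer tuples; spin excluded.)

The level has n_x² + n_y² = 17. The ordered positive-integer solutions are (1, 4), (4, 1).
That gives 2 states.

degeneracy = 2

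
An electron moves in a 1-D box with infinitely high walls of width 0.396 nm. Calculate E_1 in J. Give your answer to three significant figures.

E_1 = 3.84×10^-19 J

For an infinite well E_n = n²h²/(8m_eL²), so E_1 = h²/(8m_eL²) = (6.626×10^-34)²/(8·9.109×10^-31·(3.96×10^-10 m)²) = 3.842×10^-19 J.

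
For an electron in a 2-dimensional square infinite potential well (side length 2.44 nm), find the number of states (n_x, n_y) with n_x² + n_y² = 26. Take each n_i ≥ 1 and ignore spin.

degeneracy = 2

The level has n_x² + n_y² = 26. The ordered positive-integer solutions are (1, 5), (5, 1).
That gives 2 states.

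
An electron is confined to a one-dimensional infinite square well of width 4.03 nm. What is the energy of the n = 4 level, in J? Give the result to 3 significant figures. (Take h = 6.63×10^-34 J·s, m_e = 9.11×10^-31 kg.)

For an infinite well E_n = n²h²/(8m_eL²), so E_1 = h²/(8m_eL²) = (6.63×10^-34)²/(8·9.11×10^-31·(4.03×10^-9 m)²) = 3.714×10^-21 J.
Then E_4 = 4²·E_1 = 16·3.714×10^-21 J = 5.94×10^-20 J.

E_4 = 5.94×10^-20 J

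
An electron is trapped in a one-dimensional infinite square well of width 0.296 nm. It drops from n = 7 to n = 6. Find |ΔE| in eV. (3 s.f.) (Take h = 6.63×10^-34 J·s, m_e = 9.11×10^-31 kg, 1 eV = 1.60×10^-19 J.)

E_1 = h²/(8m_eL²) = 6.884×10^-19 J.
|ΔE| = |7² − 6²|·E_1 = 13·6.884×10^-19 J = 8.949×10^-18 J = 55.9 eV.

|ΔE| = 55.9 eV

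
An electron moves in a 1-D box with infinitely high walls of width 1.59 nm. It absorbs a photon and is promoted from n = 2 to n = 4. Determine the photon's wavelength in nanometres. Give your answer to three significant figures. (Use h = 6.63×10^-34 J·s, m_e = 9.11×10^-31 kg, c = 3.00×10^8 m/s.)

λ = 695 nm

E_1 = h²/(8m_eL²) = 2.386×10^-20 J, so ΔE = (4² − 2²)E_1 = 2.863×10^-19 J.
λ = hc/ΔE = (6.63×10^-34·3.00×10^8)/2.863×10^-19 = 6.95×10^-7 m = 695 nm.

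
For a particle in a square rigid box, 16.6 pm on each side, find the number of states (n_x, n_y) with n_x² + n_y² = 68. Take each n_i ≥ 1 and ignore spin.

The level has n_x² + n_y² = 68. The ordered positive-integer solutions are (2, 8), (8, 2).
That gives 2 states.

degeneracy = 2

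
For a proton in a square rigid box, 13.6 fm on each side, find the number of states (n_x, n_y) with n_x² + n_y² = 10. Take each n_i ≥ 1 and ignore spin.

The level has n_x² + n_y² = 10. The ordered positive-integer solutions are (1, 3), (3, 1).
That gives 2 states.

degeneracy = 2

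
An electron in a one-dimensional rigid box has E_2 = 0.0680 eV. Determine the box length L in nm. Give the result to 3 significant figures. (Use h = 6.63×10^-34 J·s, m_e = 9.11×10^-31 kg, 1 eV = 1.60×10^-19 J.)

From E_n = n²h²/(8m_eL²), L = n·h/√(8m_eE_n).
E_2 = 0.0680 eV = 1.088×10^-20 J, so L = 2·6.63×10^-34/√(8·9.11×10^-31·1.088×10^-20) = 4.71×10^-9 m = 4.71 nm.

L = 4.71 nm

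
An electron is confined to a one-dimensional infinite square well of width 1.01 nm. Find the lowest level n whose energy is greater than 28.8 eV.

E_1 = h²/(8m_eL²) = 5.906×10^-20 J = 0.3687 eV.
Need n² > 28.8/0.3687 = 78.11, i.e. n > 8.838.
The smallest integer satisfying this is n = 9.

n = 9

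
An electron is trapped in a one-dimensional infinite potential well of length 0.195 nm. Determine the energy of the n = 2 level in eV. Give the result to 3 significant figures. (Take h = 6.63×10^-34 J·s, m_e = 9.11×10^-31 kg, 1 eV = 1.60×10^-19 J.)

For an infinite well E_n = n²h²/(8m_eL²), so E_1 = h²/(8m_eL²) = (6.63×10^-34)²/(8·9.11×10^-31·(1.95×10^-10 m)²) = 1.586×10^-18 J.
Then E_2 = 2²·E_1 = 4·1.586×10^-18 J = 6.344×10^-18 J.
Converting, E_2 = 6.344×10^-18 J / (1.60×10^-19 J/eV) = 39.7 eV.

E_2 = 39.7 eV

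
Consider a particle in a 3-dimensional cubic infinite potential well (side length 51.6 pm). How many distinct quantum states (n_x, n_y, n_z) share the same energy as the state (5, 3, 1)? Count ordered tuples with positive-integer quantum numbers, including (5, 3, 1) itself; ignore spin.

degeneracy = 6

The level has n_x² + n_y² + n_z² = 35. The ordered positive-integer solutions are (1, 3, 5), (1, 5, 3), (3, 1, 5), (3, 5, 1), (5, 1, 3), (5, 3, 1).
That gives 6 states.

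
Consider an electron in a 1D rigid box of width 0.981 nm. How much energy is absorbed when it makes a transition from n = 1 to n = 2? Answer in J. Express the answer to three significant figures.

E_1 = h²/(8m_eL²) = 6.260×10^-20 J.
|ΔE| = |1² − 2²|·E_1 = 3·6.260×10^-20 J = 1.88×10^-19 J.

|ΔE| = 1.88×10^-19 J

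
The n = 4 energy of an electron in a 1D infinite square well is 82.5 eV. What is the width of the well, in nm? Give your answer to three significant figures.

L = 0.270 nm

From E_n = n²h²/(8m_eL²), L = n·h/√(8m_eE_n).
E_4 = 82.5 eV = 1.322×10^-17 J, so L = 4·6.626×10^-34/√(8·9.109×10^-31·1.322×10^-17) = 2.70×10^-10 m = 0.270 nm.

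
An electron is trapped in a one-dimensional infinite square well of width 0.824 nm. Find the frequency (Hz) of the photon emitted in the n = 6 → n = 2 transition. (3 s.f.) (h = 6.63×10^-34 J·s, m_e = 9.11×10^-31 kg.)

f = 4.29×10^15 Hz

E_1 = h²/(8m_eL²) = 8.883×10^-20 J and ΔE = (6² − 2²)E_1 = 2.843×10^-18 J.
f = ΔE/h = 2.843×10^-18/6.63×10^-34 = 4.29×10^15 Hz.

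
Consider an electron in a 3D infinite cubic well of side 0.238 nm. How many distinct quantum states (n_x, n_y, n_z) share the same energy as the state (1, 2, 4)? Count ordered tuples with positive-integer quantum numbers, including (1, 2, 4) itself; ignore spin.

degeneracy = 6

The level has n_x² + n_y² + n_z² = 21. The ordered positive-integer solutions are (1, 2, 4), (1, 4, 2), (2, 1, 4), (2, 4, 1), (4, 1, 2), (4, 2, 1).
That gives 6 states.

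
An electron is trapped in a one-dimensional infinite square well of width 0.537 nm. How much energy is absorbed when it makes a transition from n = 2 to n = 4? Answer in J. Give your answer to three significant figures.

E_1 = h²/(8m_eL²) = 2.089×10^-19 J.
|ΔE| = |2² − 4²|·E_1 = 12·2.089×10^-19 J = 2.51×10^-18 J.

|ΔE| = 2.51×10^-18 J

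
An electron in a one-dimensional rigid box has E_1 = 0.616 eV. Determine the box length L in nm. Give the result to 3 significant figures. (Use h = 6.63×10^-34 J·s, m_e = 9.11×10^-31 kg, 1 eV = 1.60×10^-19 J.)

From E_n = n²h²/(8m_eL²), L = n·h/√(8m_eE_n).
E_1 = 0.616 eV = 9.856×10^-20 J, so L = 1·6.63×10^-34/√(8·9.11×10^-31·9.856×10^-20) = 7.82×10^-10 m = 0.782 nm.

L = 0.782 nm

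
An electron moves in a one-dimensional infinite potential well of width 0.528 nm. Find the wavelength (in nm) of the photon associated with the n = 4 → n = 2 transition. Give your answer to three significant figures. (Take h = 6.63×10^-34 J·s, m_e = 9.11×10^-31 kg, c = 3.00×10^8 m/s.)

E_1 = h²/(8m_eL²) = 2.163×10^-19 J, so ΔE = (4² − 2²)E_1 = 2.596×10^-18 J.
λ = hc/ΔE = (6.63×10^-34·3.00×10^8)/2.596×10^-18 = 7.66×10^-8 m = 76.6 nm.

λ = 76.6 nm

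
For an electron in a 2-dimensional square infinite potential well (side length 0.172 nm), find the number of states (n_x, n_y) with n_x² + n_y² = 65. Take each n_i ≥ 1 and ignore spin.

The level has n_x² + n_y² = 65. The ordered positive-integer solutions are (1, 8), (4, 7), (7, 4), (8, 1).
That gives 4 states.

degeneracy = 4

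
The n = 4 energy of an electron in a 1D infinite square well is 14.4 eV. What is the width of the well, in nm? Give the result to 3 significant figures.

L = 0.646 nm

From E_n = n²h²/(8m_eL²), L = n·h/√(8m_eE_n).
E_4 = 14.4 eV = 2.307×10^-18 J, so L = 4·6.626×10^-34/√(8·9.109×10^-31·2.307×10^-18) = 6.46×10^-10 m = 0.646 nm.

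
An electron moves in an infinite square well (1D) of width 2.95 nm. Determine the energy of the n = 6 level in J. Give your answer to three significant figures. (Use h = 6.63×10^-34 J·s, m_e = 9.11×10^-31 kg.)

E_6 = 2.50×10^-19 J

For an infinite well E_n = n²h²/(8m_eL²), so E_1 = h²/(8m_eL²) = (6.63×10^-34)²/(8·9.11×10^-31·(2.95×10^-9 m)²) = 6.931×10^-21 J.
Then E_6 = 6²·E_1 = 36·6.931×10^-21 J = 2.50×10^-19 J.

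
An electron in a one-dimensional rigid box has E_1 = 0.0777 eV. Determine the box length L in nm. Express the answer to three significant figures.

From E_n = n²h²/(8m_eL²), L = n·h/√(8m_eE_n).
E_1 = 0.0777 eV = 1.245×10^-20 J, so L = 1·6.626×10^-34/√(8·9.109×10^-31·1.245×10^-20) = 2.20×10^-9 m = 2.20 nm.

L = 2.20 nm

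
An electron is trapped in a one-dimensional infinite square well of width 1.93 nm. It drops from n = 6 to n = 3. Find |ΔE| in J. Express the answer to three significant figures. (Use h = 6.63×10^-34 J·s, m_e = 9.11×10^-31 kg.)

|ΔE| = 4.37×10^-19 J

E_1 = h²/(8m_eL²) = 1.619×10^-20 J.
|ΔE| = |6² − 3²|·E_1 = 27·1.619×10^-20 J = 4.37×10^-19 J.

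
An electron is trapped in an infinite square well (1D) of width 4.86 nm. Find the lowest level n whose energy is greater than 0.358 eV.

n = 5

E_1 = h²/(8m_eL²) = 2.551×10^-21 J = 0.01592 eV.
Need n² > 0.358/0.01592 = 22.49, i.e. n > 4.742.
The smallest integer satisfying this is n = 5.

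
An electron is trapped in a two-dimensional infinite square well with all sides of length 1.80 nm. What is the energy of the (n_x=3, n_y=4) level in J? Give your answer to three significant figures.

For a 2D rectangular well E = (h²/8m_e)·Σ n_i²/L_i² = (6.626×10^-34)²/(8·9.109×10^-31) · [3²/(1.80 nm)² + 4²/(1.80 nm)²].
Evaluating gives E = 4.65×10^-19 J.

E = 4.65×10^-19 J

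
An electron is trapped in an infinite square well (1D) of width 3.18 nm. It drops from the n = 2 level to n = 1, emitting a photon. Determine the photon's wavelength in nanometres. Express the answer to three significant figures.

E_1 = h²/(8m_eL²) = 5.958×10^-21 J, so ΔE = (2² − 1²)E_1 = 1.787×10^-20 J.
λ = hc/ΔE = (6.626×10^-34·2.998×10^8)/1.787×10^-20 = 1.11×10^-5 m = 1.11×10^4 nm.

λ = 1.11×10^4 nm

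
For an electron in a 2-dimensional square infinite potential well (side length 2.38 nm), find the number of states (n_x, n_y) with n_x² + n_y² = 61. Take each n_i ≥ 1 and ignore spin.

The level has n_x² + n_y² = 61. The ordered positive-integer solutions are (5, 6), (6, 5).
That gives 2 states.

degeneracy = 2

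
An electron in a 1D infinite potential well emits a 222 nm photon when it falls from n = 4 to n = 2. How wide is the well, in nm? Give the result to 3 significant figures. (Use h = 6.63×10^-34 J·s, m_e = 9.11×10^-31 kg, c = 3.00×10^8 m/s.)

L = 0.899 nm

The photon carries ΔE = hc/λ = 6.63×10^-34·3.00×10^8/2.22×10^-7 m = 8.959×10^-19 J.
Since ΔE = (4² − 2²)E_1, E_1 = 7.466×10^-20 J, and L = h/√(8m_eE_1) = 8.99×10^-10 m = 0.899 nm.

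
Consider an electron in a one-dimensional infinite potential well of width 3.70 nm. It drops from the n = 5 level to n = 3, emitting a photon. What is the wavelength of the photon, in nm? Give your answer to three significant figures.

E_1 = h²/(8m_eL²) = 4.401×10^-21 J, so ΔE = (5² − 3²)E_1 = 7.042×10^-20 J.
λ = hc/ΔE = (6.626×10^-34·2.998×10^8)/7.042×10^-20 = 2.82×10^-6 m = 2.82×10^3 nm.

λ = 2.82×10^3 nm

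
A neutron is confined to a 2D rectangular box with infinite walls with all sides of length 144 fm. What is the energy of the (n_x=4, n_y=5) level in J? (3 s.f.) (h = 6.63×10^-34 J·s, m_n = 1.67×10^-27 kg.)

E = 6.51×10^-14 J

For a 2D rectangular well E = (h²/8m_n)·Σ n_i²/L_i² = (6.63×10^-34)²/(8·1.67×10^-27) · [4²/(144 fm)² + 5²/(144 fm)²].
Evaluating gives E = 6.51×10^-14 J.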